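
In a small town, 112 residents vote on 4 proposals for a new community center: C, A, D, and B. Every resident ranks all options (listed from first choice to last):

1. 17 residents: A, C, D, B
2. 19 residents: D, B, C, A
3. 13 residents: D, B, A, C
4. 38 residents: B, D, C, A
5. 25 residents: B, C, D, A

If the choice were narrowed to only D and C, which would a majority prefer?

Voters preferring D to C: 70; preferring C to D: 42.
D wins the head-to-head.

D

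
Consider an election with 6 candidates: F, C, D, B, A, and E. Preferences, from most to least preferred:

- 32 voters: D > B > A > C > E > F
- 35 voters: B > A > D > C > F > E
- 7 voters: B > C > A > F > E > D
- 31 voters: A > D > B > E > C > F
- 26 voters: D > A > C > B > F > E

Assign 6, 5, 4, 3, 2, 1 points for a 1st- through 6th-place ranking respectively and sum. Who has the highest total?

F: 32·1 + 35·2 + 7·3 + 31·1 + 26·2 = 206
C: 32·3 + 35·3 + 7·5 + 31·2 + 26·4 = 402
D: 32·6 + 35·4 + 7·1 + 31·5 + 26·6 = 650
B: 32·5 + 35·6 + 7·6 + 31·4 + 26·3 = 614
A: 32·4 + 35·5 + 7·4 + 31·6 + 26·5 = 647
E: 32·2 + 35·1 + 7·2 + 31·3 + 26·1 = 232
D has the highest Borda score (650).

D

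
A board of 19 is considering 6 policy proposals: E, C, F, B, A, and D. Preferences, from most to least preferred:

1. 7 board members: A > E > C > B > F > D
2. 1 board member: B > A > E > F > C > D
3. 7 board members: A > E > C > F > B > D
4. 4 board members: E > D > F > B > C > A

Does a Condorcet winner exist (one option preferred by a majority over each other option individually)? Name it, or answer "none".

A vs E: 15–4 for A.
A vs C: 15–4 for A.
A vs F: 15–4 for A.
A vs B: 14–5 for A.
A vs D: 15–4 for A.
A beats every other option head-to-head.

A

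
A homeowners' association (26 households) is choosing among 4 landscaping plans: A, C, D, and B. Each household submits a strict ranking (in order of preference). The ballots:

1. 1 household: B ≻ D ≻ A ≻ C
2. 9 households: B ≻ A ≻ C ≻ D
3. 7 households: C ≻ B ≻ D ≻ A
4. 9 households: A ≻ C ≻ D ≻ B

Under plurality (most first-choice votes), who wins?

First-place votes: A 9, C 7, D 0, B 10.
B has the most first-place votes.

B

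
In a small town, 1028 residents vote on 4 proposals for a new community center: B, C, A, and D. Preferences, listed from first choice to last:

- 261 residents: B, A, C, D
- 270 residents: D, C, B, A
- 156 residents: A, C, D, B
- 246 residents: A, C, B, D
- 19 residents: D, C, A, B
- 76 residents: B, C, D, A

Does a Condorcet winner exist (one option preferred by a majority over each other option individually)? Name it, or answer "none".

none

Checking pairwise contests:
C beats B 691–337.
A beats C 663–365.
B beats A 607–421.
B beats D 583–445.
Every option loses at least one head-to-head, so there is no Condorcet winner.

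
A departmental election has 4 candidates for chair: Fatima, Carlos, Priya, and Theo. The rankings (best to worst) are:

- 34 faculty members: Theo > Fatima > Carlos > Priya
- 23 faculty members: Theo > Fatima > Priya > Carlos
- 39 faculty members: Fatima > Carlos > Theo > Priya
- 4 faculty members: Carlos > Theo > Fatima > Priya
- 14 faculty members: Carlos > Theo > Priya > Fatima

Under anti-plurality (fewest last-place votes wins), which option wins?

Theo

Last-place votes: Fatima 14, Carlos 23, Priya 77, Theo 0.
Theo is ranked last by the fewest voters, so Theo wins.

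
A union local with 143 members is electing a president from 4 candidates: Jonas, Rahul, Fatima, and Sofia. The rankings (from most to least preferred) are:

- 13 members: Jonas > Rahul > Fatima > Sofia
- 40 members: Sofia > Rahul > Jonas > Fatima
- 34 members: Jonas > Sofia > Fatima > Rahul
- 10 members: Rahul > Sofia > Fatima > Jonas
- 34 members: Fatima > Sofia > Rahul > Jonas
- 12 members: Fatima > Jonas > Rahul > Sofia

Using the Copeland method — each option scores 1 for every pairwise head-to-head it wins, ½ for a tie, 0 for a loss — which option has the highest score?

Sofia

Jonas: beats Fatima; loses to Rahul and Sofia → score 1.
Rahul: beats Jonas; loses to Fatima and Sofia → score 1.
Fatima: beats Rahul; loses to Jonas and Sofia → score 1.
Sofia: beats Jonas, Rahul, and Fatima → score 3.
Sofia has the best pairwise record.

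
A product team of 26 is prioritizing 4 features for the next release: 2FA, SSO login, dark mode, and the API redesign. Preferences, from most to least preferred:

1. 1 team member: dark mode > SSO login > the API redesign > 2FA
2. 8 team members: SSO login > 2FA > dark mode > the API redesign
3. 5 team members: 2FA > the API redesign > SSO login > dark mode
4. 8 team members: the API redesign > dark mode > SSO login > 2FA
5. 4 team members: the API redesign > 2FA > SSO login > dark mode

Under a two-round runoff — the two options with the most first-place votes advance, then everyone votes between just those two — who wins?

Round 1 first-place votes: 2FA 5, SSO login 8, dark mode 1, the API redesign 12.
the API redesign and SSO login advance.
Runoff: the API redesign is preferred to SSO login by 17 voters; SSO login by 9.
the API redesign wins the runoff.

the API redesign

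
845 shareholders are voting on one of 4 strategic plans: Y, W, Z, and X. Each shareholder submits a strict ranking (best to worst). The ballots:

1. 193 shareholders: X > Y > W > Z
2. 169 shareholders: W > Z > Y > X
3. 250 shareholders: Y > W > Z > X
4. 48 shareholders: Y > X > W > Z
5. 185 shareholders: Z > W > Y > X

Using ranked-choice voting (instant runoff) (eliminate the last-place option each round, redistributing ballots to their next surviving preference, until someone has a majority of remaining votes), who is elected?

Round 1: Y 298, W 169, Z 185, X 193. Eliminate W.
Round 2: Y 298, Z 354, X 193. Eliminate X.
Round 3: Y 491, Z 354. Y has a majority.

Y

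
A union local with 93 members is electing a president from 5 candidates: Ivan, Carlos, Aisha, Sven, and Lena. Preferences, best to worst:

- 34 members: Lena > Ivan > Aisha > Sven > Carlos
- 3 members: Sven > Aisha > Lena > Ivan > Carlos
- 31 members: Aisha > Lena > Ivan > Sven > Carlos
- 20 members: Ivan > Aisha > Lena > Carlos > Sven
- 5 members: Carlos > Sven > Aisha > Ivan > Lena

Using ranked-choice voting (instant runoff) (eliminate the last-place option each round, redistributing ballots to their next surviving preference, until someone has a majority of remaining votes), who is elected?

Round 1: Ivan 20, Carlos 5, Aisha 31, Sven 3, Lena 34. Eliminate Sven.
Round 2: Ivan 20, Carlos 5, Aisha 34, Lena 34. Eliminate Carlos.
Round 3: Ivan 20, Aisha 39, Lena 34. Eliminate Ivan.
Round 4: Aisha 59, Lena 34. Aisha has a majority.

Aisha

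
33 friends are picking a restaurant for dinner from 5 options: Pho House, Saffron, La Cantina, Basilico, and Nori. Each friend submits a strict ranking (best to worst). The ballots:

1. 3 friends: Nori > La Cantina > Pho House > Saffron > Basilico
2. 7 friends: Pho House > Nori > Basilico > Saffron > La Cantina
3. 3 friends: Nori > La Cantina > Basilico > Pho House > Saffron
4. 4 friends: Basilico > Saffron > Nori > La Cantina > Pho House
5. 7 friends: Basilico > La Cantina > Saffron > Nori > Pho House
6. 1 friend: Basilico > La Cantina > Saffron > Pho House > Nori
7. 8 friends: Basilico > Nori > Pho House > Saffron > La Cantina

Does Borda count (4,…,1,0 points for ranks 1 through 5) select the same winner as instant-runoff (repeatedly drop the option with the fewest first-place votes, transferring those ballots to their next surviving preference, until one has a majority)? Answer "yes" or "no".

yes

Borda — scores: Pho House 54, Saffron 46, La Cantina 46, Basilico 100, Nori 84. Winner: Basilico.
Instant-runoff — R1 Pho House 7, Saffron 0, La Cantina 0, Basilico 20, Nori 6 (Basilico winner). Winner: Basilico.
The two methods agree.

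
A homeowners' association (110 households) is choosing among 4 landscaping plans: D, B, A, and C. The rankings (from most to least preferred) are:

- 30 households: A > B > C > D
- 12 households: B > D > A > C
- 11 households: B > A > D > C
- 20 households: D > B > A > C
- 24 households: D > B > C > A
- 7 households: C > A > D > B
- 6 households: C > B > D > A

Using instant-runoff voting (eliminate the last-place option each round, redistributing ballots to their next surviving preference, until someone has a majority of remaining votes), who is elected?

Round 1: D 44, B 23, A 30, C 13. Eliminate C.
Round 2: D 44, B 29, A 37. Eliminate B.
Round 3: D 62, A 48. D has a majority.

D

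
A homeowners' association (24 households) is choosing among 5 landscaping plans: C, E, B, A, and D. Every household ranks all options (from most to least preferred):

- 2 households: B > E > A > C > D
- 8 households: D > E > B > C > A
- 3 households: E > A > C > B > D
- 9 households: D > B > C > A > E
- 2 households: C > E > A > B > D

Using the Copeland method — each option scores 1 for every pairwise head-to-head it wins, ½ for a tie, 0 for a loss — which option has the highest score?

C: beats A; loses to E, B, and D → score 1.
E: beats C, B, and A; loses to D → score 3.
B: beats C and A; loses to E and D → score 2.
A: loses to C, E, B, and D → score 0.
D: beats C, E, B, and A → score 4.
D has the best pairwise record.

D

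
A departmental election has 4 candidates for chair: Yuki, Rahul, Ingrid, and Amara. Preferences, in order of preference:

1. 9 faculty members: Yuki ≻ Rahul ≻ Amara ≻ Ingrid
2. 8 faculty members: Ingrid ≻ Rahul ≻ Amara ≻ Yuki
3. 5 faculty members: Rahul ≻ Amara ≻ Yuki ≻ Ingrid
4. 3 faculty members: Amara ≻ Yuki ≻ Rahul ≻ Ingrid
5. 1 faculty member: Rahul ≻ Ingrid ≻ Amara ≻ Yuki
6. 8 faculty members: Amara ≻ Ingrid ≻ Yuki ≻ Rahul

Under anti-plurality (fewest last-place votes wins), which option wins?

Amara

Last-place votes: Yuki 9, Rahul 8, Ingrid 17, Amara 0.
Amara is ranked last by the fewest voters, so Amara wins.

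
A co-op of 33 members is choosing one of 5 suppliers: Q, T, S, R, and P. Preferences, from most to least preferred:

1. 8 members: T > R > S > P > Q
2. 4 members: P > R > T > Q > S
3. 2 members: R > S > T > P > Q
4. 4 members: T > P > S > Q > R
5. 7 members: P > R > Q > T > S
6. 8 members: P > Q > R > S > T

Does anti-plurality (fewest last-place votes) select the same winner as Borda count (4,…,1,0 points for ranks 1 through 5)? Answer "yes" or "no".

yes

Anti-plurality — last-place votes: Q 10, T 8, S 11, R 4, P 0. Winner: P.
Borda — scores: Q 46, T 67, S 38, R 81, P 98. Winner: P.
The two methods agree.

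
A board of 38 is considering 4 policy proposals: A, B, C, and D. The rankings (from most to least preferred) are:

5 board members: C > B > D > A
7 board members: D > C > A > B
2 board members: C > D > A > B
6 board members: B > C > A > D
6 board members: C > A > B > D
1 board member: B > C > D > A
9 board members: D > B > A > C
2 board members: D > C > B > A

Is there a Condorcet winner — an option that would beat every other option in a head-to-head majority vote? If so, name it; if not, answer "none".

C

C vs A: 29–9 for C.
C vs B: 22–16 for C.
C vs D: 20–18 for C.
C beats every other option head-to-head.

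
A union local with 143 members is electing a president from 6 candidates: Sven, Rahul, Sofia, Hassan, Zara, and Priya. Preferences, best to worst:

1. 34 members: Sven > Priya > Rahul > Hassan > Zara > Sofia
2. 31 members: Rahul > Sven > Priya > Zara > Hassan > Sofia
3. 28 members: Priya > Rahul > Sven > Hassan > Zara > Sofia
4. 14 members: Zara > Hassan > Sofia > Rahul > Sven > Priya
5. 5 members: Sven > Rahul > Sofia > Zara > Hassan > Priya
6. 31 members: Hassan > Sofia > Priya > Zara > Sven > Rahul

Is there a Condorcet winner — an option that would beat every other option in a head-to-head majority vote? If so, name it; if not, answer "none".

none

Checking pairwise contests:
Rahul beats Sven 73–70.
Priya beats Rahul 93–50.
Sven beats Sofia 98–45.
Sven beats Hassan 98–45.
Sven beats Zara 98–45.
Sven beats Priya 84–59.
Every option loses at least one head-to-head, so there is no Condorcet winner.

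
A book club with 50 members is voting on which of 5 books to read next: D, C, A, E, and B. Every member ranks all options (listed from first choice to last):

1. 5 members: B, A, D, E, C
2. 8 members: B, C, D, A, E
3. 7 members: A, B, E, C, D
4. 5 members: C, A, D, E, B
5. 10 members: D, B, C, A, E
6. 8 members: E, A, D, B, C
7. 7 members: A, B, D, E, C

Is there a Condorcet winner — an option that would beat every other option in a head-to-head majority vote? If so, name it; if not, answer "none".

A

A vs D: 32–18 for A.
A vs C: 27–23 for A.
A vs E: 42–8 for A.
A vs B: 27–23 for A.
A beats every other option head-to-head.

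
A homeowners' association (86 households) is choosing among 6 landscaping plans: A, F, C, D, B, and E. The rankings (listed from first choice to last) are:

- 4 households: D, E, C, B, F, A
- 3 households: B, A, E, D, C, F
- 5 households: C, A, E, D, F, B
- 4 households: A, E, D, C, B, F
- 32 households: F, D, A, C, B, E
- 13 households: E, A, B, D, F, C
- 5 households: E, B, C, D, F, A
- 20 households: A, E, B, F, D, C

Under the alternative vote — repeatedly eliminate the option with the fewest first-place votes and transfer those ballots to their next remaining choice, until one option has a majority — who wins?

A

Round 1: A 24, F 32, C 5, D 4, B 3, E 18. Eliminate B.
Round 2: A 27, F 32, C 5, D 4, E 18. Eliminate D.
Round 3: A 27, F 32, C 5, E 22. Eliminate C.
Round 4: A 32, F 32, E 22. Eliminate E.
Round 5: A 45, F 41. A has a majority.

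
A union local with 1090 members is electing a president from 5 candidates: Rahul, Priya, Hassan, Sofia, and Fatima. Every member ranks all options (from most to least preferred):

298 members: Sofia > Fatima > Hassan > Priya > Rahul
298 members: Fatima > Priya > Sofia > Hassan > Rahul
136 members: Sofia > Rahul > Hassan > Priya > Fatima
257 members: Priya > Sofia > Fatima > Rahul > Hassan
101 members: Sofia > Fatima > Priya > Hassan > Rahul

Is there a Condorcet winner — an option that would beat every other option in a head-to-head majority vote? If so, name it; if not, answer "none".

Checking pairwise contests:
Priya beats Rahul 954–136.
Fatima beats Priya 697–393.
Priya beats Hassan 656–434.
Priya beats Sofia 555–535.
Sofia beats Fatima 792–298.
Every option loses at least one head-to-head, so there is no Condorcet winner.

none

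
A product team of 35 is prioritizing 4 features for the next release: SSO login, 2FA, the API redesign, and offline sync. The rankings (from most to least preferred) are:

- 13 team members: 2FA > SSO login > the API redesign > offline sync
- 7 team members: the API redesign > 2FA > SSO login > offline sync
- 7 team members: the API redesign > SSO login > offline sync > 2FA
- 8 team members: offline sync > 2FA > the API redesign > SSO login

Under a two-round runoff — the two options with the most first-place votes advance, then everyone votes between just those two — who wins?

2FA

Round 1 first-place votes: SSO login 0, 2FA 13, the API redesign 14, offline sync 8.
the API redesign and 2FA advance.
Runoff: the API redesign is preferred to 2FA by 14 voters; 2FA by 21.
2FA wins the runoff.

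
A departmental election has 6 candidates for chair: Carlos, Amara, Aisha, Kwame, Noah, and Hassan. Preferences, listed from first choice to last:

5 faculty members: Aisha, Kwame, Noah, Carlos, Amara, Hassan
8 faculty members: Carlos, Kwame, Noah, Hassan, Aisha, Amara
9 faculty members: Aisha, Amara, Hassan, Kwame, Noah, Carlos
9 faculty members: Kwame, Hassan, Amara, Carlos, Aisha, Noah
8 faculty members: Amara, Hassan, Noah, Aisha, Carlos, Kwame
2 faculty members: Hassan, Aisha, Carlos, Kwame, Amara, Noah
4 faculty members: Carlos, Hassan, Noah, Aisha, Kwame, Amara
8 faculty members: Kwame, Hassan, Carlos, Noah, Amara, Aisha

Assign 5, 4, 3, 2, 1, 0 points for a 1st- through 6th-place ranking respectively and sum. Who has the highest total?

Hassan

Carlos: 5·2 + 8·5 + 9·0 + 9·2 + 8·1 + 2·3 + 4·5 + 8·3 = 126
Amara: 5·1 + 8·0 + 9·4 + 9·3 + 8·5 + 2·1 + 4·0 + 8·1 = 118
Aisha: 5·5 + 8·1 + 9·5 + 9·1 + 8·2 + 2·4 + 4·2 + 8·0 = 119
Kwame: 5·4 + 8·4 + 9·2 + 9·5 + 8·0 + 2·2 + 4·1 + 8·5 = 163
Noah: 5·3 + 8·3 + 9·1 + 9·0 + 8·3 + 2·0 + 4·3 + 8·2 = 100
Hassan: 5·0 + 8·2 + 9·3 + 9·4 + 8·4 + 2·5 + 4·4 + 8·4 = 169
Hassan has the highest Borda score (169).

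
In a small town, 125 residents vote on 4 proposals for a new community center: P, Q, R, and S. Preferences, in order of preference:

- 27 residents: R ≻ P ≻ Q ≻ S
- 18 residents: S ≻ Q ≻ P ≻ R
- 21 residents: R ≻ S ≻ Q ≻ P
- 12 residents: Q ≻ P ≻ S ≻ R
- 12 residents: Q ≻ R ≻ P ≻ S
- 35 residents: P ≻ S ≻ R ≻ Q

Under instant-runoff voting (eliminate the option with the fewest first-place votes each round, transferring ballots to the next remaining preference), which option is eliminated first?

S

Round 1: P 35, Q 24, R 48, S 18. Eliminate S.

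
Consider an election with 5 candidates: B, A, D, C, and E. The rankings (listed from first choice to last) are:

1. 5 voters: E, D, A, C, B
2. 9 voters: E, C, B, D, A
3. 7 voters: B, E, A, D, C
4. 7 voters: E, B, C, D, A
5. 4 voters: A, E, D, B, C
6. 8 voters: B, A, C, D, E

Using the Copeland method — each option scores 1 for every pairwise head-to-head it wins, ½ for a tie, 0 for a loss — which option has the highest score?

E

B: beats A, D, and C; loses to E → score 3.
A: beats C; loses to B, D, and E → score 1.
D: beats A; loses to B, C, and E → score 1.
C: beats D; loses to B, A, and E → score 1.
E: beats B, A, D, and C → score 4.
E has the best pairwise record.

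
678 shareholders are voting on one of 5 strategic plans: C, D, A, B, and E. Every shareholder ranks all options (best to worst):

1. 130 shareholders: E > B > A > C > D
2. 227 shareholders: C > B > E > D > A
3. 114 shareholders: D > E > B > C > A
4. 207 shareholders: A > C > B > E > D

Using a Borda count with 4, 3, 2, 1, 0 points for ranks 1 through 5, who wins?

C

C: 130·1 + 227·4 + 114·1 + 207·3 = 1773
D: 130·0 + 227·1 + 114·4 + 207·0 = 683
A: 130·2 + 227·0 + 114·0 + 207·4 = 1088
B: 130·3 + 227·3 + 114·2 + 207·2 = 1713
E: 130·4 + 227·2 + 114·3 + 207·1 = 1523
C has the highest Borda score (1773).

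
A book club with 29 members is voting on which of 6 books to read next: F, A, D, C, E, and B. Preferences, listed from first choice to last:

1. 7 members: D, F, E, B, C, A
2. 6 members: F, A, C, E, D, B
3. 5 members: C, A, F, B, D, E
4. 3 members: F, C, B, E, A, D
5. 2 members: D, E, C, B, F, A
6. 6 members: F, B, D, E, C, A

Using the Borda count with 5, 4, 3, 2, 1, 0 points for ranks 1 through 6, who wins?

F

F: 7·4 + 6·5 + 5·3 + 3·5 + 2·1 + 6·5 = 120
A: 7·0 + 6·4 + 5·4 + 3·1 + 2·0 + 6·0 = 47
D: 7·5 + 6·1 + 5·1 + 3·0 + 2·5 + 6·3 = 74
C: 7·1 + 6·3 + 5·5 + 3·4 + 2·3 + 6·1 = 74
E: 7·3 + 6·2 + 5·0 + 3·2 + 2·4 + 6·2 = 59
B: 7·2 + 6·0 + 5·2 + 3·3 + 2·2 + 6·4 = 61
F has the highest Borda score (120).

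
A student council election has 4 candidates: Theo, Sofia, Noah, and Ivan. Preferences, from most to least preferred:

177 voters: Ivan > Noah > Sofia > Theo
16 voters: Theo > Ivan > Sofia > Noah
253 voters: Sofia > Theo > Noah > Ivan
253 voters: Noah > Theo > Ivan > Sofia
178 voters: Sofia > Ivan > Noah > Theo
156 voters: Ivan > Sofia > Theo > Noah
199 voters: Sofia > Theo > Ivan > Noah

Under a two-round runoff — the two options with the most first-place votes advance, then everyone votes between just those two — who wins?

Sofia

Round 1 first-place votes: Theo 16, Sofia 630, Noah 253, Ivan 333.
Sofia and Ivan advance.
Runoff: Sofia is preferred to Ivan by 630 voters; Ivan by 602.
Sofia wins the runoff.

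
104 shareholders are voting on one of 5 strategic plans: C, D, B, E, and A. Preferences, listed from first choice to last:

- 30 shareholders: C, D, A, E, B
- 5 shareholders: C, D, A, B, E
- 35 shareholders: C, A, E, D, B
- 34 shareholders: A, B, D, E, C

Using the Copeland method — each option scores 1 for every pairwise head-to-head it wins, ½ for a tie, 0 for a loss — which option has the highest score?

C

C: beats D, B, E, and A → score 4.
D: beats B and E; loses to C and A → score 2.
B: loses to C, D, E, and A → score 0.
E: beats B; loses to C, D, and A → score 1.
A: beats D, B, and E; loses to C → score 3.
C has the best pairwise record.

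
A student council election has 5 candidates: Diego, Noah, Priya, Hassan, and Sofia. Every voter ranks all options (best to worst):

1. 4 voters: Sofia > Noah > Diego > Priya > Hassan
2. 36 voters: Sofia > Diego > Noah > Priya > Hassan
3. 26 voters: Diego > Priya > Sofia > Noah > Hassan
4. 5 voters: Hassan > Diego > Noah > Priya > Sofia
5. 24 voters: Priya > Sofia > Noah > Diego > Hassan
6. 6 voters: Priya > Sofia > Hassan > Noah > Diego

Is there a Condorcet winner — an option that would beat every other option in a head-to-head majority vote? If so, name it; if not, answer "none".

none

Checking pairwise contests:
Sofia beats Diego 70–31.
Diego beats Noah 67–34.
Diego beats Priya 71–30.
Diego beats Hassan 90–11.
Priya beats Sofia 61–40.
Every option loses at least one head-to-head, so there is no Condorcet winner.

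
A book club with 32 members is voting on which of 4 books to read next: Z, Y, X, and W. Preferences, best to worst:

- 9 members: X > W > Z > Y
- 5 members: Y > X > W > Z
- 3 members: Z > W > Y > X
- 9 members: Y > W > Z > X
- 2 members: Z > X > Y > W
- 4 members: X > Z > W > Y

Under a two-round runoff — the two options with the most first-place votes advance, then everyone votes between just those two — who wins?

Y

Round 1 first-place votes: Z 5, Y 14, X 13, W 0.
Y and X advance.
Runoff: Y is preferred to X by 17 voters; X by 15.
Y wins the runoff.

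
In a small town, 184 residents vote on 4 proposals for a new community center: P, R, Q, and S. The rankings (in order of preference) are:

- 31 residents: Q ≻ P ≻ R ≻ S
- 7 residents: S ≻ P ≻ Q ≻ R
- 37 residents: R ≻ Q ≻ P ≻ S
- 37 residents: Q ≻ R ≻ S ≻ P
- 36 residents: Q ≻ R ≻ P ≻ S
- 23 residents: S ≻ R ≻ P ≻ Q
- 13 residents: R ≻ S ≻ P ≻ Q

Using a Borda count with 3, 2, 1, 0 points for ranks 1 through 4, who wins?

P: 31·2 + 7·2 + 37·1 + 37·0 + 36·1 + 23·1 + 13·1 = 185
R: 31·1 + 7·0 + 37·3 + 37·2 + 36·2 + 23·2 + 13·3 = 373
Q: 31·3 + 7·1 + 37·2 + 37·3 + 36·3 + 23·0 + 13·0 = 393
S: 31·0 + 7·3 + 37·0 + 37·1 + 36·0 + 23·3 + 13·2 = 153
Q has the highest Borda score (393).

Q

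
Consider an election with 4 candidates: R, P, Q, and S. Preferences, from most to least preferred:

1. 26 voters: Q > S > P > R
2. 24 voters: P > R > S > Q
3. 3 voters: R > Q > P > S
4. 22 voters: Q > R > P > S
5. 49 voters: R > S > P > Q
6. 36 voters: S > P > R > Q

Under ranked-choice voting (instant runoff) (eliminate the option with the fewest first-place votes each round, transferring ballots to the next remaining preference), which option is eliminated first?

Round 1: R 52, P 24, Q 48, S 36. Eliminate P.

P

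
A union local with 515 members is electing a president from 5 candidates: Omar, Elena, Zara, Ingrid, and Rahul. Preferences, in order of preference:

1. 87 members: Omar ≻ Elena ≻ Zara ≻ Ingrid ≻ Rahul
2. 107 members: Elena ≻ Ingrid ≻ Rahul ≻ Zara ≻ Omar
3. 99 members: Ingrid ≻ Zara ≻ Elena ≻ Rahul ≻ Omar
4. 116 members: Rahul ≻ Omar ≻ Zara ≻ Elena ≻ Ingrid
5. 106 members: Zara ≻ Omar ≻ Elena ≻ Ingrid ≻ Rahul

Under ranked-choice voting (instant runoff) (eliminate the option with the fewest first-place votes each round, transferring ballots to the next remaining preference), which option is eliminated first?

Omar

Round 1: Omar 87, Elena 107, Zara 106, Ingrid 99, Rahul 116. Eliminate Omar.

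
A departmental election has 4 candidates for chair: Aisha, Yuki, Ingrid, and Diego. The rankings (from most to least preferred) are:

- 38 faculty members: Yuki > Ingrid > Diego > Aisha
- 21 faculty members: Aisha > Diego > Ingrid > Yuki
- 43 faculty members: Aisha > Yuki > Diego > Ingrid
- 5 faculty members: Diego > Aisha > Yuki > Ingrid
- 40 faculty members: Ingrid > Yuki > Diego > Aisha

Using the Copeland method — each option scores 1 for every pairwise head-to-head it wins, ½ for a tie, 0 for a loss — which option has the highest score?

Aisha: loses to Yuki, Ingrid, and Diego → score 0.
Yuki: beats Aisha, Ingrid, and Diego → score 3.
Ingrid: beats Aisha and Diego; loses to Yuki → score 2.
Diego: beats Aisha; loses to Yuki and Ingrid → score 1.
Yuki has the best pairwise record.

Yuki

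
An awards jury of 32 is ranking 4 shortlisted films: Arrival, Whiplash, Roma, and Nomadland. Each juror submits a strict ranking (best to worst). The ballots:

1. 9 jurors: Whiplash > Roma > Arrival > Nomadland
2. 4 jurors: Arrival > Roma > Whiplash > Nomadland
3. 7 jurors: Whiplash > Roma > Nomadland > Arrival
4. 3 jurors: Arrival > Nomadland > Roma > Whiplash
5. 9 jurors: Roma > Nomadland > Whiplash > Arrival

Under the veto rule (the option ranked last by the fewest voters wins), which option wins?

Last-place votes: Arrival 16, Whiplash 3, Roma 0, Nomadland 13.
Roma is ranked last by the fewest voters, so Roma wins.

Roma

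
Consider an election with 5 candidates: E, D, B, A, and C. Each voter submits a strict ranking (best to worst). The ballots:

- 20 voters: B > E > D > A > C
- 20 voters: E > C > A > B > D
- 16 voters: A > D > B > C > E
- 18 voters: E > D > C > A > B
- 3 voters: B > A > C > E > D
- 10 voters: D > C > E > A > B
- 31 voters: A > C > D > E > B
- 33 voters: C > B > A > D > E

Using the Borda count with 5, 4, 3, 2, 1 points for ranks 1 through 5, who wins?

C

E: 20·4 + 20·5 + 16·1 + 18·5 + 3·2 + 10·3 + 31·2 + 33·1 = 417
D: 20·3 + 20·1 + 16·4 + 18·4 + 3·1 + 10·5 + 31·3 + 33·2 = 428
B: 20·5 + 20·2 + 16·3 + 18·1 + 3·5 + 10·1 + 31·1 + 33·4 = 394
A: 20·2 + 20·3 + 16·5 + 18·2 + 3·4 + 10·2 + 31·5 + 33·3 = 502
C: 20·1 + 20·4 + 16·2 + 18·3 + 3·3 + 10·4 + 31·4 + 33·5 = 524
C has the highest Borda score (524).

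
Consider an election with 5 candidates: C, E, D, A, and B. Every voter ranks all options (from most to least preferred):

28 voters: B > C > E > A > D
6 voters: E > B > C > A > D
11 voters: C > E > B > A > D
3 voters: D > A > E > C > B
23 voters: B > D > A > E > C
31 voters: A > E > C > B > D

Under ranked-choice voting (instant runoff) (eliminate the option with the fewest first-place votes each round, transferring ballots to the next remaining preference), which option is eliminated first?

Round 1: C 11, E 6, D 3, A 31, B 51. Eliminate D.

D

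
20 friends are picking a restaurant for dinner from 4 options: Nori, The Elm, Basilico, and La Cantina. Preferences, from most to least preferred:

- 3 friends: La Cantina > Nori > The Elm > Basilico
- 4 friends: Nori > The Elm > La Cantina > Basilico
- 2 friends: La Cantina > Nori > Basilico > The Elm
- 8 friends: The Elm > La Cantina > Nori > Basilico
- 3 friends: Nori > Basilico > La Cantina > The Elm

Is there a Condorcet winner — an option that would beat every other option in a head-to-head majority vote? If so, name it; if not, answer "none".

none

Checking pairwise contests:
La Cantina beats Nori 13–7.
Nori beats The Elm 12–8.
Nori beats Basilico 20–0.
The Elm beats La Cantina 12–8.
Every option loses at least one head-to-head, so there is no Condorcet winner.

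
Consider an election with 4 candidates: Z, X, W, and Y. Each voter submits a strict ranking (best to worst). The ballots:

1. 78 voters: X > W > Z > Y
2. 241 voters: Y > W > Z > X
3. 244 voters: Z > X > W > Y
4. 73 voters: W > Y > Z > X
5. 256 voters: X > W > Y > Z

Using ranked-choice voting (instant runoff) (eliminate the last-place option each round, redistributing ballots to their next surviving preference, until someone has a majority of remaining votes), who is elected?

Round 1: Z 244, X 334, W 73, Y 241. Eliminate W.
Round 2: Z 244, X 334, Y 314. Eliminate Z.
Round 3: X 578, Y 314. X has a majority.

X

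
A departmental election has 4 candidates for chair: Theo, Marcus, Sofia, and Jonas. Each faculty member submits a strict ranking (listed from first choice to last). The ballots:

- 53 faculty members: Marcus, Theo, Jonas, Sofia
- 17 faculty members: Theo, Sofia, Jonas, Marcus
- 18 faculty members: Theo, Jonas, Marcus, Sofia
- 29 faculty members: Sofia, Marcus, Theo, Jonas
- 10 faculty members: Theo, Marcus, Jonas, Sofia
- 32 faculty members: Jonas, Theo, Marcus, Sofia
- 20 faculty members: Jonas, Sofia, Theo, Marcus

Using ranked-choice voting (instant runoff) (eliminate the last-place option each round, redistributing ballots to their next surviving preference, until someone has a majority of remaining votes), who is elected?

Round 1: Theo 45, Marcus 53, Sofia 29, Jonas 52. Eliminate Sofia.
Round 2: Theo 45, Marcus 82, Jonas 52. Eliminate Theo.
Round 3: Marcus 92, Jonas 87. Marcus has a majority.

Marcus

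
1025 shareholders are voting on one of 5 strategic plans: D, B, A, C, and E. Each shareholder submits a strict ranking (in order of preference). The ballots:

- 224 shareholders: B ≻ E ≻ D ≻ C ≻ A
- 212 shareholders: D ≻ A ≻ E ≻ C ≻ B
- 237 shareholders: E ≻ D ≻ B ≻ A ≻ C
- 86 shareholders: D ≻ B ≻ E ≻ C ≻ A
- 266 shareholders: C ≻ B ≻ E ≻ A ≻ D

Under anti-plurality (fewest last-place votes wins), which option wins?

E

Last-place votes: D 266, B 212, A 310, C 237, E 0.
E is ranked last by the fewest voters, so E wins.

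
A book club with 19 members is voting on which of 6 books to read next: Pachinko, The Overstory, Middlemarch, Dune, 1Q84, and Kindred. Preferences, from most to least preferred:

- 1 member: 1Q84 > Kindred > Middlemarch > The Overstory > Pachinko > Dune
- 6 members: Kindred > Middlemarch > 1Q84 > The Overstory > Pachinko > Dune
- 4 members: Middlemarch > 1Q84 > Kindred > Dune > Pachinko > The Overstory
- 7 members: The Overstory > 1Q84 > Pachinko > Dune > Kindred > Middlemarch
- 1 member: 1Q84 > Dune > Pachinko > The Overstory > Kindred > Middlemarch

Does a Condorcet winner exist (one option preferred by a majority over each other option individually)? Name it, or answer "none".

Checking pairwise contests:
The Overstory beats Pachinko 14–5.
Middlemarch beats The Overstory 11–8.
Kindred beats Middlemarch 15–4.
Pachinko beats Dune 14–5.
Middlemarch beats 1Q84 10–9.
1Q84 beats Kindred 13–6.
Every option loses at least one head-to-head, so there is no Condorcet winner.

none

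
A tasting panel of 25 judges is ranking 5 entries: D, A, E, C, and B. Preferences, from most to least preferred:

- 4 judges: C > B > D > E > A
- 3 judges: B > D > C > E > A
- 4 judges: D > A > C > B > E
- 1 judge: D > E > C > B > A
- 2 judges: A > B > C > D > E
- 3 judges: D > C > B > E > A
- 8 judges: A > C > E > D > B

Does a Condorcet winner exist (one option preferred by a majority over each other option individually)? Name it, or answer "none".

none

Checking pairwise contests:
C beats D 14–11.
D beats A 15–10.
D beats E 17–8.
A beats C 14–11.
D beats B 16–9.
Every option loses at least one head-to-head, so there is no Condorcet winner.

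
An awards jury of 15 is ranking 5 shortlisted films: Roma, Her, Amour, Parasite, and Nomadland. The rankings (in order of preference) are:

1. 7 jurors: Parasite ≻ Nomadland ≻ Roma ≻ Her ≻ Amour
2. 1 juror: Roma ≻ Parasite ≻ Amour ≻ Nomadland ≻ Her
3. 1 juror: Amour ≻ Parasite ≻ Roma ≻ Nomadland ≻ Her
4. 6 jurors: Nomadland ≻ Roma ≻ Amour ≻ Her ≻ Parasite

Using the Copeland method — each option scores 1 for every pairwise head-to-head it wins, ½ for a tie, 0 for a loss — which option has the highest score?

Parasite

Roma: beats Her and Amour; loses to Parasite and Nomadland → score 2.
Her: loses to Roma, Amour, Parasite, and Nomadland → score 0.
Amour: beats Her; loses to Roma, Parasite, and Nomadland → score 1.
Parasite: beats Roma, Her, Amour, and Nomadland → score 4.
Nomadland: beats Roma, Her, and Amour; loses to Parasite → score 3.
Parasite has the best pairwise record.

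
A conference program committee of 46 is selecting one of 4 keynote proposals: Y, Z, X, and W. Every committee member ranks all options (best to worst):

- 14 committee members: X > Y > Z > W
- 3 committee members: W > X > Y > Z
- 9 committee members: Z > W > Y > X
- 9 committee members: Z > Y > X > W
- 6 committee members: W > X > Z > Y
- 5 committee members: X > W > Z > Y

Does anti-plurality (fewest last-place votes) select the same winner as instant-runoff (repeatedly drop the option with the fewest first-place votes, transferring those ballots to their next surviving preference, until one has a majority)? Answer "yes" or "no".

Anti-plurality — last-place votes: Y 11, Z 3, X 9, W 23. Winner: Z.
Instant-runoff — R1 Y 0, Z 18, X 19, W 9 (Y out); R2 Z 18, X 19, W 9 (W out); R3 Z 18, X 28 (X winner). Winner: X.
The two methods disagree.

no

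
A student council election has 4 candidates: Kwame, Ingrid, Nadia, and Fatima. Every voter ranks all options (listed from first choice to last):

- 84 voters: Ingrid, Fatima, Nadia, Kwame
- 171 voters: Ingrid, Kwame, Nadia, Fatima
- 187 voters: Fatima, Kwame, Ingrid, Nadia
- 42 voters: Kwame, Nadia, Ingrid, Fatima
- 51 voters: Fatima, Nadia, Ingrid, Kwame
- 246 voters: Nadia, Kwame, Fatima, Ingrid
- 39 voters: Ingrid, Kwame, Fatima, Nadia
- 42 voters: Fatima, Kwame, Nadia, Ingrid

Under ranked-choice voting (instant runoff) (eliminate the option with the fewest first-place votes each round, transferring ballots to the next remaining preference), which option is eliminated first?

Round 1: Kwame 42, Ingrid 294, Nadia 246, Fatima 280. Eliminate Kwame.

Kwame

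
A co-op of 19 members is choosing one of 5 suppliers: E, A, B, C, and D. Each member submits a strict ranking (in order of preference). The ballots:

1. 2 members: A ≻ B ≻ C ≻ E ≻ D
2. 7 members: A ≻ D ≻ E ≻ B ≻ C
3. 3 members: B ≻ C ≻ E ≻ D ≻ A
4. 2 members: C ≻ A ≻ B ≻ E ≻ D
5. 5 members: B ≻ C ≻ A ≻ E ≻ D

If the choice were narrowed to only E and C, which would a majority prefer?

Voters preferring E to C: 7; preferring C to E: 12.
C wins the head-to-head.

C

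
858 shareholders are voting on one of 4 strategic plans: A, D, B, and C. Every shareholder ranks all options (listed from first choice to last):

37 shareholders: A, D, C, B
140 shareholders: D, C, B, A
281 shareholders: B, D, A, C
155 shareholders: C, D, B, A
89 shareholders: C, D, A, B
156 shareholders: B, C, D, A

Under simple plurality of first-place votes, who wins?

B

First-place votes: A 37, D 140, B 437, C 244.
B has the most first-place votes.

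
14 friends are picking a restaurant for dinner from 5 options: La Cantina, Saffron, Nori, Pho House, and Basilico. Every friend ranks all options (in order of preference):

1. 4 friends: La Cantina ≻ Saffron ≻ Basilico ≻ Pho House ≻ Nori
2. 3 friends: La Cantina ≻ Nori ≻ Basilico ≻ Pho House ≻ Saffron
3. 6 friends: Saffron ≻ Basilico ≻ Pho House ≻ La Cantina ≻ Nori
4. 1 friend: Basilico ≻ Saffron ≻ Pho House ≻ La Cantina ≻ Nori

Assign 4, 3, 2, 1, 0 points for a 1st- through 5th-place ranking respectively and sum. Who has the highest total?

Saffron

La Cantina: 4·4 + 3·4 + 6·1 + 1·1 = 35
Saffron: 4·3 + 3·0 + 6·4 + 1·3 = 39
Nori: 4·0 + 3·3 + 6·0 + 1·0 = 9
Pho House: 4·1 + 3·1 + 6·2 + 1·2 = 21
Basilico: 4·2 + 3·2 + 6·3 + 1·4 = 36
Saffron has the highest Borda score (39).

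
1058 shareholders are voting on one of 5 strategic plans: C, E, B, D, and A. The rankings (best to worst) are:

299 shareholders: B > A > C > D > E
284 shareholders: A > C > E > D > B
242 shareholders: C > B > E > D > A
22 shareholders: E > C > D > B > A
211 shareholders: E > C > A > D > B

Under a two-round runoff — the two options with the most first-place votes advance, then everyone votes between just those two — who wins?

Round 1 first-place votes: C 242, E 233, B 299, D 0, A 284.
B and A advance.
Runoff: B is preferred to A by 563 voters; A by 495.
B wins the runoff.

B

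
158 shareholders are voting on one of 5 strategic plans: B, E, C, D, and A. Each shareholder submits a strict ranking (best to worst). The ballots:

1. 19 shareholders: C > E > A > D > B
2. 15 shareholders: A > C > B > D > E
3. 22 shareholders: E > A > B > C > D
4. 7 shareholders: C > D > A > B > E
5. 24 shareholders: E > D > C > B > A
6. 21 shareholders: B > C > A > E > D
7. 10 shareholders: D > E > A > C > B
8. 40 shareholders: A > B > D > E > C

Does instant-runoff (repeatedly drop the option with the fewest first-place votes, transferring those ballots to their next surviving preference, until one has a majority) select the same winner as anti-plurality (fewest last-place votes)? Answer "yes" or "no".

no

Instant-runoff — R1 B 21, E 46, C 26, D 10, A 55 (D out); R2 B 21, E 56, C 26, A 55 (B out); R3 E 56, C 47, A 55 (C out); R4 E 75, A 83 (A winner). Winner: A.
Anti-plurality — last-place votes: B 29, E 22, C 40, D 43, A 24. Winner: E.
The two methods disagree.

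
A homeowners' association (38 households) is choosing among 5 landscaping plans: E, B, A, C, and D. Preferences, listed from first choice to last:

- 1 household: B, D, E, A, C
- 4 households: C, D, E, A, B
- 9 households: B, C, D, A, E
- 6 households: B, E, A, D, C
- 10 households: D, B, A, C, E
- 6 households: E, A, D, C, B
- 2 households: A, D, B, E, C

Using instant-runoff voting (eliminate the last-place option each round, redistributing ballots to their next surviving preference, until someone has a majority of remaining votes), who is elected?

Round 1: E 6, B 16, A 2, C 4, D 10. Eliminate A.
Round 2: E 6, B 16, C 4, D 12. Eliminate C.
Round 3: E 6, B 16, D 16. Eliminate E.
Round 4: B 16, D 22. D has a majority.

D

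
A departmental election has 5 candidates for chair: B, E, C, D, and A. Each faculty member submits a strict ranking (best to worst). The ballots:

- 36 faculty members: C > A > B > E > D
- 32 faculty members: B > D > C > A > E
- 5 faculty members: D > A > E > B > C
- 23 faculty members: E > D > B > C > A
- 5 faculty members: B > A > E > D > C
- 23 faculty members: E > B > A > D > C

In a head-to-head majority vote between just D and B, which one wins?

Voters preferring D to B: 28; preferring B to D: 96.
B wins the head-to-head.

B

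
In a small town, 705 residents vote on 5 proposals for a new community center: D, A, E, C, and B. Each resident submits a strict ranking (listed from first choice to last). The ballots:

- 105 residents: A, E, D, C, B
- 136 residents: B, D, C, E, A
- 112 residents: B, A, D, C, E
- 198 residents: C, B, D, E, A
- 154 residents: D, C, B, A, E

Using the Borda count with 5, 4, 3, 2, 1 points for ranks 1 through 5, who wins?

B

D: 105·3 + 136·4 + 112·3 + 198·3 + 154·5 = 2559
A: 105·5 + 136·1 + 112·4 + 198·1 + 154·2 = 1615
E: 105·4 + 136·2 + 112·1 + 198·2 + 154·1 = 1354
C: 105·2 + 136·3 + 112·2 + 198·5 + 154·4 = 2448
B: 105·1 + 136·5 + 112·5 + 198·4 + 154·3 = 2599
B has the highest Borda score (2599).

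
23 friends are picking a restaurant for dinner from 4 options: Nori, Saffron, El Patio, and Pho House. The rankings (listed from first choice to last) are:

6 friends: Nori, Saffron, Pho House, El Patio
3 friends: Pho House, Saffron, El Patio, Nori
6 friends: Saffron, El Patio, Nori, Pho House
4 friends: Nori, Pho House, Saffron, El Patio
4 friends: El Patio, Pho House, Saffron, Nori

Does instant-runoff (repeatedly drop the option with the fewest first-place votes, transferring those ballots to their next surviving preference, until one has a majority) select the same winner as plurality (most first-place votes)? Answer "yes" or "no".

Instant-runoff — R1 Nori 10, Saffron 6, El Patio 4, Pho House 3 (Pho House out); R2 Nori 10, Saffron 9, El Patio 4 (El Patio out); R3 Nori 10, Saffron 13 (Saffron winner). Winner: Saffron.
Plurality — first-place votes: Nori 10, Saffron 6, El Patio 4, Pho House 3. Winner: Nori.
The two methods disagree.

no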